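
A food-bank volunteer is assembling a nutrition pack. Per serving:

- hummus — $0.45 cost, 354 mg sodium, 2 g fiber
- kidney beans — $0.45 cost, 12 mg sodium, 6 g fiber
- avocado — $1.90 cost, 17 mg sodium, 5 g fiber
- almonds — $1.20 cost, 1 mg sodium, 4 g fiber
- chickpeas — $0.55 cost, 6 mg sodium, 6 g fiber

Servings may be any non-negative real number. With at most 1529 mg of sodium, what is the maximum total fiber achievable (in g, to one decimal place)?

6116.0 g

Fiber per mg sodium: almonds 4, chickpeas 1, kidney beans 0.5, avocado 0.2941, hummus 0.00565.
With no serving limits, spend the whole sodium allowance on almonds: 1529 mg / 1 mg × 4 g = 6116.0 g.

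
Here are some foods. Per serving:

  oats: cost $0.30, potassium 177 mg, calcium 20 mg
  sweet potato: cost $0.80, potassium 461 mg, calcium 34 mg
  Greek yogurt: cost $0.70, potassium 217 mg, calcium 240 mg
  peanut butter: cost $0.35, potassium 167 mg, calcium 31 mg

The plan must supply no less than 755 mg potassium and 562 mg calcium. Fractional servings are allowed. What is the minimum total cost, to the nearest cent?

$2.01

This is a tiny linear program; its minimum lies at a vertex of the feasible set. List the vertices and price them.
oats only: max(755/177, 562/20) = 28.1 servings → $8.43.
sweet potato only: max(755/461, 562/34) = 16.53 servings → $13.22.
Greek yogurt only: max(755/217, 562/240) = 3.479 servings → $2.44.
peanut butter only: max(755/167, 562/31) = 18.13 servings → $6.35.
oats + sweet potato: the both-tight solution has a negative serving — not a feasible corner.
oats + Greek yogurt with both tight: 1.553 servings and 2.212 servings → $2.01.
oats + peanut butter: intersection lies outside the first quadrant.
sweet potato + Greek yogurt with both tight: 0.5737 servings and 2.26 servings → $2.04.
sweet potato + peanut butter: intersection lies outside the first quadrant.
Greek yogurt + peanut butter with both tight: 2.112 servings and 1.776 servings → $2.10.
Cheapest feasible corner: $2.01.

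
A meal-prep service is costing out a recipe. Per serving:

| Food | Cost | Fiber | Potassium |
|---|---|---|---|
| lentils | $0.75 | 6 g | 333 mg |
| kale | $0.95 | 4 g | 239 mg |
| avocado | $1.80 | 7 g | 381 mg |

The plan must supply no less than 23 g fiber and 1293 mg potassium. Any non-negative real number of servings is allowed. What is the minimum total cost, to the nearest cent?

$2.91

Two binding constraints pin down two serving amounts, so the optimal mix uses at most two foods. The candidates are each food alone (scaled to the tighter of fiber/potassium) and each pair with both constraints tight.
lentils only: max(23/6, 1293/333) = 3.883 servings → $2.91.
kale only: max(23/4, 1293/239) = 5.75 servings → $5.46.
avocado only: max(23/7, 1293/381) = 3.394 servings → $6.11.
lentils + kale with both tight: 3.186 servings and 0.9706 servings → $3.31.
lentils + avocado with both targets exact would need a negative amount; discard.
kale + avocado with both tight: 1.933 servings and 2.181 servings → $5.76.
The minimum over all feasible corners is $2.91.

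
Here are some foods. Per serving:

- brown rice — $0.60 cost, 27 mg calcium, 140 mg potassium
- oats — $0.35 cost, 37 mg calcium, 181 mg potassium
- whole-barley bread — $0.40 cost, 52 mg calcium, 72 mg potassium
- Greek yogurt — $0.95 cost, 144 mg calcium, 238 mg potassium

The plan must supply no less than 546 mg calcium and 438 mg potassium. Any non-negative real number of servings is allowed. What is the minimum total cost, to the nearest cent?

The cheapest plan sits at a corner of the feasible region — with two constraints it uses at most two foods.
brown rice only: max(546/27, 438/140) = 20.22 servings → $12.13.
oats only: max(546/37, 438/181) = 14.76 servings → $5.16.
whole-barley bread only: max(546/52, 438/72) = 10.5 servings → $4.20.
Greek yogurt only: max(546/144, 438/238) = 3.792 servings → $3.60.
brown rice + oats: the both-tight solution has a negative serving — not a feasible corner.
brown rice + whole-barley bread: the both-tight solution has a negative serving — not a feasible corner.
brown rice + Greek yogurt: the both-tight solution has a negative serving — not a feasible corner.
oats + whole-barley bread with both targets exact would need a negative amount; discard.
oats + Greek yogurt with both targets exact would need a negative amount; discard.
whole-barley bread + Greek yogurt with both targets exact would need a negative amount; discard.
Cheapest feasible corner: $3.60.

$3.60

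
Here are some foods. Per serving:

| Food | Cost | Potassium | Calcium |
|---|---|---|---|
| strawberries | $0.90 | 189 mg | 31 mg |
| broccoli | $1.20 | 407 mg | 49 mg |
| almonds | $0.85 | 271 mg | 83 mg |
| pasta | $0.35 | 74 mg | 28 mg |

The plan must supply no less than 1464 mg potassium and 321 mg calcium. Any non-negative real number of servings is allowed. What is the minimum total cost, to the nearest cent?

This is a tiny linear program; its minimum lies at a vertex of the feasible set. List the vertices and price them.
strawberries only: max(1464/189, 321/31) = 10.35 servings → $9.32.
broccoli only: max(1464/407, 321/49) = 6.551 servings → $7.86.
almonds only: max(1464/271, 321/83) = 5.402 servings → $4.59.
pasta only: max(1464/74, 321/28) = 19.78 servings → $6.92.
strawberries + broccoli with both targets exact would need a negative amount; discard.
strawberries + almonds with both tight: 4.738 servings and 2.098 servings → $6.05.
strawberries + pasta with both tight: 5.75 servings and 5.098 servings → $6.96.
broccoli + almonds with both tight: 1.684 servings and 2.873 servings → $4.46.
broccoli + pasta with both tight: 2.219 servings and 7.582 servings → $5.32.
almonds + pasta: intersection lies outside the first quadrant.
The minimum over all feasible corners is $4.46.

$4.46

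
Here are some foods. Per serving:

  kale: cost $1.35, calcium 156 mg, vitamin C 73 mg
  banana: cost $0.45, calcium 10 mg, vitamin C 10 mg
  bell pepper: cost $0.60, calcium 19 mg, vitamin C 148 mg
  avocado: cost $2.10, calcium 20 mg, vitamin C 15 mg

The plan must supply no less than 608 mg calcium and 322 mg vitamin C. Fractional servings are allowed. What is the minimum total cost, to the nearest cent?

Minimising a linear cost over {calcium ≥ 608, vitamin C ≥ 322, servings ≥ 0} — the optimum is at a vertex, using one or two foods.
kale only: max(608/156, 322/73) = 4.411 servings → $5.95.
banana only: max(608/10, 322/10) = 60.8 servings → $27.36.
bell pepper only: max(608/19, 322/148) = 32 servings → $19.20.
avocado only: max(608/20, 322/15) = 30.4 servings → $63.84.
kale + banana with both tight: 3.446 servings and 7.046 servings → $7.82.
kale + bell pepper with both tight: 3.865 servings and 0.2695 servings → $5.38.
kale + avocado with both tight: 3.045 servings and 6.645 servings → $18.07.
banana + bell pepper: the both-tight solution has a negative serving — not a feasible corner.
banana + avocado: the both-tight solution has a negative serving — not a feasible corner.
bell pepper + avocado: intersection lies outside the first quadrant.
Cheapest feasible corner: $5.38.

$5.38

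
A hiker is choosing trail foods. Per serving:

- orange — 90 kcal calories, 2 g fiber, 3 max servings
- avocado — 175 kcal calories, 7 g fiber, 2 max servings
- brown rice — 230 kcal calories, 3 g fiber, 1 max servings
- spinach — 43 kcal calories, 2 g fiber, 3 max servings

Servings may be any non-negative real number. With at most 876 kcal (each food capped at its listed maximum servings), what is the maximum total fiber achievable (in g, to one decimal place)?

27.7 g

Fiber per kcal: spinach 0.04651, avocado 0.04, orange 0.02222, brown rice 0.01304.
Take 3 servings of spinach: uses 129 kcal, +6.0 g fiber (running total 6.0 g).
Take 2 servings of avocado: uses 350 kcal, +14.0 g fiber (running total 20.0 g).
Take 3 servings of orange: uses 270 kcal, +6.0 g fiber (running total 26.0 g).
Take 0.5522 servings of brown rice: uses 127 kcal, +1.7 g fiber (running total 27.7 g).
Greedy by best ratio exhausts the calories allowance optimally: 27.7 g.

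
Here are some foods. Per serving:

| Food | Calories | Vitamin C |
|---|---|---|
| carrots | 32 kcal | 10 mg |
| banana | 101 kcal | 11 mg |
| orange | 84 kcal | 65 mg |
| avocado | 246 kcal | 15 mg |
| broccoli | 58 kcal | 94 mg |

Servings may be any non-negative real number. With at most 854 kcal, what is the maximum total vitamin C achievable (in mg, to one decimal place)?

Vitamin C per kcal: broccoli 1.621, orange 0.7738, carrots 0.3125, banana 0.1089, avocado 0.06098.
With no serving limits, spend the whole calories allowance on broccoli: 854 kcal / 58 kcal × 94 mg = 1384.1 mg.

1384.1 mg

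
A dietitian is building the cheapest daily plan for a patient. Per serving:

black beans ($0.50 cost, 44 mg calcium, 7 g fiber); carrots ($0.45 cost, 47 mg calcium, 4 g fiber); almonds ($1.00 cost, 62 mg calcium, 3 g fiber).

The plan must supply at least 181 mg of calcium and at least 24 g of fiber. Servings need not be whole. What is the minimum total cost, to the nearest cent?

Minimising a linear cost over {calcium ≥ 181, fiber ≥ 24, servings ≥ 0} — the optimum is at a vertex, using one or two foods.
black beans only: max(181/44, 24/7) = 4.114 servings → $2.06.
carrots only: max(181/47, 24/4) = 6 servings → $2.70.
almonds only: max(181/62, 24/3) = 8 servings → $8.00.
black beans + carrots with both tight: 2.641 servings and 1.379 servings → $1.94.
black beans + almonds with both tight: 3.129 servings and 0.6987 servings → $2.26.
carrots + almonds: the both-tight solution has a negative serving — not a feasible corner.
Cheapest feasible corner: $1.94.

$1.94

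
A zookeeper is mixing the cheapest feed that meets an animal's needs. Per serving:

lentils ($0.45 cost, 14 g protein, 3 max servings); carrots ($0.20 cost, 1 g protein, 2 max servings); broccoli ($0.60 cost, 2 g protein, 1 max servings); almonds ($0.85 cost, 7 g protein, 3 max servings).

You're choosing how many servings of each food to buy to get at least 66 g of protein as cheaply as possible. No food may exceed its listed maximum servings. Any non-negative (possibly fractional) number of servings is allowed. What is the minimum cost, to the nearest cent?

Cost per g of protein: lentils $0.0321, almonds $0.1214, carrots $0.2000, broccoli $0.3000.
Take 3 servings of lentils: +42.0 g protein for $1.35 (total $1.35, still need 24.0 g).
Take 3 servings of almonds: +21.0 g protein for $2.55 (total $3.90, still need 3.0 g).
Take 2 servings of carrots: +2.0 g protein for $0.40 (total $4.30, still need 1.0 g).
Take 0.5 servings of broccoli: +1.0 g protein for $0.30 (total $4.60, still need 0.0 g).
Filling from the cheapest source first is optimal under one linear minimum: $4.60.

$4.60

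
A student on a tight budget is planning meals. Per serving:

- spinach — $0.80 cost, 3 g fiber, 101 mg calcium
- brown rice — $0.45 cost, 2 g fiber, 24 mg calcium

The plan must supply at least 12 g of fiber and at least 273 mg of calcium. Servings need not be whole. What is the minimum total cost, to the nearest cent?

$2.95

spinach only: max(12/3, 273/101) = 4 servings → $3.20.
brown rice only: max(12/2, 273/24) = 11.38 servings → $5.12.
spinach + brown rice with both tight: 1.985 servings and 3.023 servings → $2.95.
Cheapest feasible corner: $2.95.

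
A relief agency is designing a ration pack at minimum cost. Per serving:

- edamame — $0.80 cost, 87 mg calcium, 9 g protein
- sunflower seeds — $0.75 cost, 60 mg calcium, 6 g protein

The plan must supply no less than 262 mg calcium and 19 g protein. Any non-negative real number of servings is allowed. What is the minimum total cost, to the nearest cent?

$2.41

This is a tiny linear program; its minimum lies at a vertex of the feasible set. List the vertices and price them.
edamame only: max(262/87, 19/9) = 3.011 servings → $2.41.
sunflower seeds only: max(262/60, 19/6) = 4.367 servings → $3.27.
edamame + sunflower seeds: intersection lies outside the first quadrant.
So the least-cost plan costs $2.41.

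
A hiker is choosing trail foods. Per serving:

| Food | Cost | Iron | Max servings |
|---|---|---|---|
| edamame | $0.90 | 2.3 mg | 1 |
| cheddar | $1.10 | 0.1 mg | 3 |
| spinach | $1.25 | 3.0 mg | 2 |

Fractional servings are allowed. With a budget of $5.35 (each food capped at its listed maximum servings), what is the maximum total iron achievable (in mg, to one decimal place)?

8.5 mg

Iron per dollar: edamame 2.556, spinach 2.4, cheddar 0.09091.
Take 1 serving of edamame: spends $0.90, +2.3 mg iron (running total 2.3 mg).
Take 2 servings of spinach: spends $2.50, +6.0 mg iron (running total 8.3 mg).
Take 1.773 servings of cheddar: spends $1.95, +0.2 mg iron (running total 8.5 mg).
Filling greedily by iron-per-dollar is optimal for one linear limit, giving 8.5 mg.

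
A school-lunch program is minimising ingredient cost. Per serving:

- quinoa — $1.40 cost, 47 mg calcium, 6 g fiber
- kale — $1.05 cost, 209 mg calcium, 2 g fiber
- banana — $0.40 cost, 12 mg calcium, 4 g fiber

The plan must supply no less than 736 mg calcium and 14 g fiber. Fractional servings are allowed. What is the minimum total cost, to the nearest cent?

With two linear requirements the optimum uses one or two foods; enumerate the corners.
quinoa only: max(736/47, 14/6) = 15.66 servings → $21.92.
kale only: max(736/209, 14/2) = 7 servings → $7.35.
banana only: max(736/12, 14/4) = 61.33 servings → $24.53.
quinoa + kale with both tight: 1.253 servings and 3.24 servings → $5.16.
quinoa + banana with both targets exact would need a negative amount; discard.
kale + banana with both tight: 3.419 servings and 1.791 servings → $4.31.
So the least-cost plan costs $4.31.

$4.31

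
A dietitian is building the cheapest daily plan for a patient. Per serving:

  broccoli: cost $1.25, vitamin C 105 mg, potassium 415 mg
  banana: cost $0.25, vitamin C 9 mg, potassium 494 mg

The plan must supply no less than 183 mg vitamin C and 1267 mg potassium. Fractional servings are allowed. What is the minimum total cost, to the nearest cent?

$2.35

This is a tiny linear program; its minimum lies at a vertex of the feasible set. List the vertices and price them.
broccoli only: max(183/105, 1267/415) = 3.053 servings → $3.82.
banana only: max(183/9, 1267/494) = 20.33 servings → $5.08.
broccoli + banana with both tight: 1.641 servings and 1.186 servings → $2.35.
Cheapest feasible corner: $2.35.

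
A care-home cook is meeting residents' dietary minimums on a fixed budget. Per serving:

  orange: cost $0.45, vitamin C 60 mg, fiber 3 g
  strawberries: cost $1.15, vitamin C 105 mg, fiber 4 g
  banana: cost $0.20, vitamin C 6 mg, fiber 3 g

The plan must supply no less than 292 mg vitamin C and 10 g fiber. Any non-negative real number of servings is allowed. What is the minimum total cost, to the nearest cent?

orange only: max(292/60, 10/3) = 4.867 servings → $2.19.
strawberries only: max(292/105, 10/4) = 2.781 servings → $3.20.
banana only: max(292/6, 10/3) = 48.67 servings → $9.73.
orange + strawberries with both targets exact would need a negative amount; discard.
orange + banana: intersection lies outside the first quadrant.
strawberries + banana: the both-tight solution has a negative serving — not a feasible corner.
So the least-cost plan costs $2.19.

$2.19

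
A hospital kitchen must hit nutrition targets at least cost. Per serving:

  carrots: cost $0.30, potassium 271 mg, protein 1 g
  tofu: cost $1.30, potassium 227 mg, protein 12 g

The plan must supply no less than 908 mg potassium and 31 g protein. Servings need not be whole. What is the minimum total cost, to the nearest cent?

$3.60

carrots only: max(908/271, 31/1) = 31 servings → $9.30.
tofu only: max(908/227, 31/12) = 4 servings → $5.20.
carrots + tofu with both tight: 1.276 servings and 2.477 servings → $3.60.
The minimum over all feasible corners is $3.60.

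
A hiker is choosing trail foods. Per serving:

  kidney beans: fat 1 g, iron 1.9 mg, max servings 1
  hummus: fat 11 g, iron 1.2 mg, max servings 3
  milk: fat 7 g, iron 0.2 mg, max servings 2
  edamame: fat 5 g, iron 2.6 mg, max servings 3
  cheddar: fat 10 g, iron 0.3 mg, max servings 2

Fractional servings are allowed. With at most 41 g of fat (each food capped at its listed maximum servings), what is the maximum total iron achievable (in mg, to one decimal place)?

Iron per g fat: kidney beans 1.9, edamame 0.52, hummus 0.1091, cheddar 0.03, milk 0.02857.
Take 1 serving of kidney beans: uses 1 g fat, +1.9 mg iron (running total 1.9 mg).
Take 3 servings of edamame: uses 15 g fat, +7.8 mg iron (running total 9.7 mg).
Take 2.273 servings of hummus: uses 25 g fat, +2.7 mg iron (running total 12.4 mg).
Filling greedily by iron-per-g fat is optimal for one linear limit, giving 12.4 mg.

12.4 mg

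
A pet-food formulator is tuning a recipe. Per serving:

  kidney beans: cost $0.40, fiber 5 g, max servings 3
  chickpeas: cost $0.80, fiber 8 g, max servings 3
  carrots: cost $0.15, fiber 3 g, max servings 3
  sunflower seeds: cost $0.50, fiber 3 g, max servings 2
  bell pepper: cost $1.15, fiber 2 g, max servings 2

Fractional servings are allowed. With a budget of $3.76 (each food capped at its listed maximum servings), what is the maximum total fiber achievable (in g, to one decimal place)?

45.1 g

Fiber per dollar: carrots 20, kidney beans 12.5, chickpeas 10, sunflower seeds 6, bell pepper 1.739.
Take 3 servings of carrots: spends $0.45, +9.0 g fiber (running total 9.0 g).
Take 3 servings of kidney beans: spends $1.20, +15.0 g fiber (running total 24.0 g).
Take 2.638 servings of chickpeas: spends $2.11, +21.1 g fiber (running total 45.1 g).
Greedy by best ratio exhausts the cost allowance optimally: 45.1 g.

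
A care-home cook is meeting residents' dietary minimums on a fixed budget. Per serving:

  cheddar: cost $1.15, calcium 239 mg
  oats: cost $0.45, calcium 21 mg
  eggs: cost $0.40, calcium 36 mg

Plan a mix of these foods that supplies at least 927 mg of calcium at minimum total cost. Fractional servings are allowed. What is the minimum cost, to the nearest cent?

$4.46

Cost per mg of calcium: cheddar $0.0048, eggs $0.0111, oats $0.0214.
With no serving limits, use only cheddar: 927 mg / 239 mg = 3.879 servings × $1.15 = $4.46.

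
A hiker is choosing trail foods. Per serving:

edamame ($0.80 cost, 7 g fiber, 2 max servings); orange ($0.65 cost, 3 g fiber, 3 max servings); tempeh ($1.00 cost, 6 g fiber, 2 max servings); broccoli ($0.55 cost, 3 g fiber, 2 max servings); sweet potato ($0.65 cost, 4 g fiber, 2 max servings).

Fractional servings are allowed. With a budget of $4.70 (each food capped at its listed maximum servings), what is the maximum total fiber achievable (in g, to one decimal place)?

32.8 g

Fiber per dollar: edamame 8.75, sweet potato 6.154, tempeh 6, broccoli 5.455, orange 4.615.
Take 2 servings of edamame: spends $1.60, +14.0 g fiber (running total 14.0 g).
Take 2 servings of sweet potato: spends $1.30, +8.0 g fiber (running total 22.0 g).
Take 1.8 servings of tempeh: spends $1.80, +10.8 g fiber (running total 32.8 g).
Filling greedily by fiber-per-dollar is optimal for one linear limit, giving 32.8 g.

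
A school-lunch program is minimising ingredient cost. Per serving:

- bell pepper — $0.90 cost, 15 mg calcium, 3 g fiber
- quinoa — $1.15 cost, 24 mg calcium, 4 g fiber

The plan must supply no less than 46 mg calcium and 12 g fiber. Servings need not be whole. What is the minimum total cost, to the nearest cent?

Compare the cost at each extreme point of the feasible region.
bell pepper only: max(46/15, 12/3) = 4 servings → $3.60.
quinoa only: max(46/24, 12/4) = 3 servings → $3.45.
bell pepper + quinoa: the both-tight solution has a negative serving — not a feasible corner.
Cheapest feasible corner: $3.45.

$3.45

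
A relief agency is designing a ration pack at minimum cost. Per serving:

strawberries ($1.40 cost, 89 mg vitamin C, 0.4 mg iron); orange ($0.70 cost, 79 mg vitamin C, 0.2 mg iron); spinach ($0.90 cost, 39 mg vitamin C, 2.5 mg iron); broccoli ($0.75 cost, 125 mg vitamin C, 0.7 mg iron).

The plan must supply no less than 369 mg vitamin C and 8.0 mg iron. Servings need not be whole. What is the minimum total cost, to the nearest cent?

Check every corner: each single food scaled to meet both minima, and each pair solved so both constraints bind.
strawberries only: max(369/89, 8.0/0.4) = 20 servings → $28.00.
orange only: max(369/79, 8.0/0.2) = 40 servings → $28.00.
spinach only: max(369/39, 8.0/2.5) = 9.462 servings → $8.52.
broccoli only: max(369/125, 8.0/0.7) = 11.43 servings → $8.57.
strawberries + orange with both targets exact would need a negative amount; discard.
strawberries + spinach with both tight: 2.951 servings and 2.728 servings → $6.59.
strawberries + broccoli with both targets exact would need a negative amount; discard.
orange + spinach with both tight: 3.218 servings and 2.943 servings → $4.90.
orange + broccoli: intersection lies outside the first quadrant.
spinach + broccoli with both tight: 2.601 servings and 2.141 servings → $3.95.
Cheapest feasible corner: $3.95.

$3.95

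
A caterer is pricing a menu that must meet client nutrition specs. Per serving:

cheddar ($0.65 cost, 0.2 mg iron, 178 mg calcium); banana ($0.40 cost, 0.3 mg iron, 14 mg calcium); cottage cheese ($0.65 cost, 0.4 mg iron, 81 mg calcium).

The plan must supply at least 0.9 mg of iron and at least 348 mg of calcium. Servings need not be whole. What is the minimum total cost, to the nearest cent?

Two binding constraints pin down two serving amounts, so the optimal mix uses at most two foods. The candidates are each food alone (scaled to the tighter of iron/calcium) and each pair with both constraints tight.
cheddar only: max(0.9/0.2, 348/178) = 4.5 servings → $2.92.
banana only: max(0.9/0.3, 348/14) = 24.86 servings → $9.94.
cottage cheese only: max(0.9/0.4, 348/81) = 4.296 servings → $2.79.
cheddar + banana with both tight: 1.814 servings and 1.791 servings → $1.90.
cheddar + cottage cheese with both tight: 1.205 servings and 1.647 servings → $1.85.
banana + cottage cheese with both targets exact would need a negative amount; discard.
So the least-cost plan costs $1.85.

$1.85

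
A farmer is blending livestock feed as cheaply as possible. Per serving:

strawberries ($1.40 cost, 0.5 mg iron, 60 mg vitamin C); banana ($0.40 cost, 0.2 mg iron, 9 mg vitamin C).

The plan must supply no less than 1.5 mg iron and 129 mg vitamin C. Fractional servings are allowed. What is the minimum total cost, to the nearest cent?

$3.66

An LP optimum is at a vertex; with two nutrient constraints at most two foods are used. Check each candidate.
strawberries only: max(1.5/0.5, 129/60) = 3 servings → $4.20.
banana only: max(1.5/0.2, 129/9) = 14.33 servings → $5.73.
strawberries + banana with both tight: 1.64 servings and 3.4 servings → $3.66.
Cheapest feasible corner: $3.66.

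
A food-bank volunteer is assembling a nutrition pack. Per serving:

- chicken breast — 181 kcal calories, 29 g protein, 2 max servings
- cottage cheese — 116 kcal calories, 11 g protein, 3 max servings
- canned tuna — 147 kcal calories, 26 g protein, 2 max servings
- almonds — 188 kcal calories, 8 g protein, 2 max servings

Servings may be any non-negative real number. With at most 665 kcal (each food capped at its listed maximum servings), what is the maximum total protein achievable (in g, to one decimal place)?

110.9 g

Protein per kcal: canned tuna 0.1769, chicken breast 0.1602, cottage cheese 0.09483, almonds 0.04255.
Take 2 servings of canned tuna: uses 294 kcal, +52.0 g protein (running total 52.0 g).
Take 2 servings of chicken breast: uses 362 kcal, +58.0 g protein (running total 110.0 g).
Take 0.07759 servings of cottage cheese: uses 9 kcal, +0.9 g protein (running total 110.9 g).
Greedy by best ratio exhausts the calories allowance optimally: 110.9 g.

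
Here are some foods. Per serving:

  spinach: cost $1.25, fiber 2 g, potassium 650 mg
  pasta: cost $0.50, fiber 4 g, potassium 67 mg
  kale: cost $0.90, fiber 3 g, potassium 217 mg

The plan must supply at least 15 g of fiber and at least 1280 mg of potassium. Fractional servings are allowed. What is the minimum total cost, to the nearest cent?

$3.54

spinach only: max(15/2, 1280/650) = 7.5 servings → $9.38.
pasta only: max(15/4, 1280/67) = 19.1 servings → $9.55.
kale only: max(15/3, 1280/217) = 5.899 servings → $5.31.
spinach + pasta with both tight: 1.669 servings and 2.916 servings → $3.54.
spinach + kale with both tight: 0.3859 servings and 4.743 servings → $4.75.
pasta + kale with both targets exact would need a negative amount; discard.
Cheapest feasible corner: $3.54.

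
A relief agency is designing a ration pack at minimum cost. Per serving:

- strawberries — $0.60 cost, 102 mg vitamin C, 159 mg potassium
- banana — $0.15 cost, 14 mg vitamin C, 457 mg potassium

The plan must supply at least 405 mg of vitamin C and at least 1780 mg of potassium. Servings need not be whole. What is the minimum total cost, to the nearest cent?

$2.56

A basic optimal solution has at most two foods positive. Try each food alone and each pair with both targets met exactly.
strawberries only: max(405/102, 1780/159) = 11.19 servings → $6.72.
banana only: max(405/14, 1780/457) = 28.93 servings → $4.34.
strawberries + banana with both tight: 3.608 servings and 2.64 servings → $2.56.
Cheapest feasible corner: $2.56.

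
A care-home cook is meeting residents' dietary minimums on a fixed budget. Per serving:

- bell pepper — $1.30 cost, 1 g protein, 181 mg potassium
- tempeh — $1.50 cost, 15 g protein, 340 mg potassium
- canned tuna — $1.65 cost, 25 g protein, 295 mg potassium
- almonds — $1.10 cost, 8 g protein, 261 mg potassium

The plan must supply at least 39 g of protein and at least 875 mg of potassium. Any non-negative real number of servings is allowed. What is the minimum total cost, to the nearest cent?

$3.87

The cheapest plan sits at a corner of the feasible region — with two constraints it uses at most two foods.
bell pepper only: max(39/1, 875/181) = 39 servings → $50.70.
tempeh only: max(39/15, 875/340) = 2.6 servings → $3.90.
canned tuna only: max(39/25, 875/295) = 2.966 servings → $4.89.
almonds only: max(39/8, 875/261) = 4.875 servings → $5.36.
bell pepper + tempeh: intersection lies outside the first quadrant.
bell pepper + canned tuna with both tight: 2.452 servings and 1.462 servings → $5.60.
bell pepper + almonds with both targets exact would need a negative amount; discard.
tempeh + canned tuna with both tight: 2.545 servings and 0.03313 servings → $3.87.
tempeh + almonds: the both-tight solution has a negative serving — not a feasible corner.
canned tuna + almonds with both tight: 0.7633 servings and 2.49 servings → $4.00.
So the least-cost plan costs $3.87.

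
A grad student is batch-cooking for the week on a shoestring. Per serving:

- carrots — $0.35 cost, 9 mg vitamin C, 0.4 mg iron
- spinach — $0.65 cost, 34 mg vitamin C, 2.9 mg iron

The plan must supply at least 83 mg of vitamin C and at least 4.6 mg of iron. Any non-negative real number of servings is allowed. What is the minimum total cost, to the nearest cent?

Check every corner: each single food scaled to meet both minima, and each pair solved so both constraints bind.
carrots only: max(83/9, 4.6/0.4) = 11.5 servings → $4.03.
spinach only: max(83/34, 4.6/2.9) = 2.441 servings → $1.59.
carrots + spinach with both tight: 6.744 servings and 0.656 servings → $2.79.
So the least-cost plan costs $1.59.

$1.59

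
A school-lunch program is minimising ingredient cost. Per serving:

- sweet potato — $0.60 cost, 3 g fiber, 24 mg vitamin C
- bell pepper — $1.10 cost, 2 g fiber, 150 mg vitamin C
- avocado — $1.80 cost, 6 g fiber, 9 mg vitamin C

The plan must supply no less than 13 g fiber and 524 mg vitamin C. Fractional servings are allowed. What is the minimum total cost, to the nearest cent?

$4.79

A basic optimal solution has at most two foods positive. Try each food alone and each pair with both targets met exactly.
sweet potato only: max(13/3, 524/24) = 21.83 servings → $13.10.
bell pepper only: max(13/2, 524/150) = 6.5 servings → $7.15.
avocado only: max(13/6, 524/9) = 58.22 servings → $104.80.
sweet potato + bell pepper with both tight: 2.244 servings and 3.134 servings → $4.79.
sweet potato + avocado: the both-tight solution has a negative serving — not a feasible corner.
bell pepper + avocado with both tight: 3.432 servings and 1.023 servings → $5.62.
Cheapest feasible corner: $4.79.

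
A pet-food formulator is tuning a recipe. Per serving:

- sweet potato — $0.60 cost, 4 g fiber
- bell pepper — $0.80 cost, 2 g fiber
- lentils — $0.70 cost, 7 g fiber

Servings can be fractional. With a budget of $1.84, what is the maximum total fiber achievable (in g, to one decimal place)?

18.4 g

Fiber per dollar: lentils 10, sweet potato 6.667, bell pepper 2.5.
With no serving limits, spend the whole cost allowance on lentils: $1.84 / $0.70 × 7 g = 18.4 g.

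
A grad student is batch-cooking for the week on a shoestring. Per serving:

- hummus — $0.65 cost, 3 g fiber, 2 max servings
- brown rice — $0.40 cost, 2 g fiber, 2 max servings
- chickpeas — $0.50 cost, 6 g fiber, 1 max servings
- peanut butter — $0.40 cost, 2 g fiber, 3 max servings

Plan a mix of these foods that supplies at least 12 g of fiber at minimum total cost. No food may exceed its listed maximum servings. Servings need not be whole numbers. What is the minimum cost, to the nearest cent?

$1.70

Cost per g of fiber: chickpeas $0.0833, brown rice $0.2000, peanut butter $0.2000, hummus $0.2167.
Take 1 serving of chickpeas: +6.0 g fiber for $0.50 (total $0.50, still need 6.0 g).
Take 2 servings of brown rice: +4.0 g fiber for $0.80 (total $1.30, still need 2.0 g).
Take 1 serving of peanut butter: +2.0 g fiber for $0.40 (total $1.70, still need 0.0 g).
Filling from the cheapest source first is optimal under one linear minimum: $1.70.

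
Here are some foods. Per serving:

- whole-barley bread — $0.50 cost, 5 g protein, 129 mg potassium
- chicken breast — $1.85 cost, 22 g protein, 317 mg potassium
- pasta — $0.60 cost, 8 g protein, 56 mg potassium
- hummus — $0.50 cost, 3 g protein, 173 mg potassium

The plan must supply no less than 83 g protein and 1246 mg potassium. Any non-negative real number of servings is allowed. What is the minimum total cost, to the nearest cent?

$7.05

A basic optimal solution has at most two foods positive. Try each food alone and each pair with both targets met exactly.
whole-barley bread only: max(83/5, 1246/129) = 16.6 servings → $8.30.
chicken breast only: max(83/22, 1246/317) = 3.931 servings → $7.27.
pasta only: max(83/8, 1246/56) = 22.25 servings → $13.35.
hummus only: max(83/3, 1246/173) = 27.67 servings → $13.83.
whole-barley bread + chicken breast with both tight: 0.8787 servings and 3.573 servings → $7.05.
whole-barley bread + pasta with both tight: 7.074 servings and 5.953 servings → $7.11.
whole-barley bread + hummus with both targets exact would need a negative amount; discard.
chicken breast + pasta: the both-tight solution has a negative serving — not a feasible corner.
chicken breast + hummus with both tight: 3.72 servings and 0.3856 servings → $7.08.
pasta + hummus with both tight: 8.734 servings and 4.375 servings → $7.43.
The minimum over all feasible corners is $7.05.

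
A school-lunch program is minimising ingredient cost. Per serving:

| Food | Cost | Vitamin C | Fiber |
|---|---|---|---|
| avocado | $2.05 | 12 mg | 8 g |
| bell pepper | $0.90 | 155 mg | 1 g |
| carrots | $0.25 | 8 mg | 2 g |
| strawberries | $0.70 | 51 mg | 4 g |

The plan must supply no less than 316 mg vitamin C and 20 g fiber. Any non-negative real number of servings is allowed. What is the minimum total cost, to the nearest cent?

$3.71

The cheapest plan sits at a corner of the feasible region — with two constraints it uses at most two foods.
avocado only: max(316/12, 20/8) = 26.33 servings → $53.98.
bell pepper only: max(316/155, 20/1) = 20 servings → $18.00.
carrots only: max(316/8, 20/2) = 39.5 servings → $9.88.
strawberries only: max(316/51, 20/4) = 6.196 servings → $4.34.
avocado + bell pepper with both tight: 2.267 servings and 1.863 servings → $6.32.
avocado + carrots: the both-tight solution has a negative serving — not a feasible corner.
avocado + strawberries with both targets exact would need a negative amount; discard.
bell pepper + carrots with both tight: 1.563 servings and 9.219 servings → $3.71.
bell pepper + strawberries with both tight: 0.4288 servings and 4.893 servings → $3.81.
carrots + strawberries: intersection lies outside the first quadrant.
Cheapest feasible corner: $3.71.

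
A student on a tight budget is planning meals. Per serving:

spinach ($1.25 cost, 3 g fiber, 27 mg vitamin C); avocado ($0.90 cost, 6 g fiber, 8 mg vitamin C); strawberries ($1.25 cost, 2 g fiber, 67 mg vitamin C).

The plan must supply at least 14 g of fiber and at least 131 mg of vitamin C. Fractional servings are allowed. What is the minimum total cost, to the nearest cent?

At the optimum either one food covers both requirements or two foods hit both targets exactly; no other combination can be cheaper.
spinach only: max(14/3, 131/27) = 4.852 servings → $6.06.
avocado only: max(14/6, 131/8) = 16.38 servings → $14.74.
strawberries only: max(14/2, 131/67) = 7 servings → $8.75.
spinach + avocado: intersection lies outside the first quadrant.
spinach + strawberries with both tight: 4.599 servings and 0.102 servings → $5.88.
avocado + strawberries with both tight: 1.751 servings and 1.746 servings → $3.76.
The minimum over all feasible corners is $3.76.

$3.76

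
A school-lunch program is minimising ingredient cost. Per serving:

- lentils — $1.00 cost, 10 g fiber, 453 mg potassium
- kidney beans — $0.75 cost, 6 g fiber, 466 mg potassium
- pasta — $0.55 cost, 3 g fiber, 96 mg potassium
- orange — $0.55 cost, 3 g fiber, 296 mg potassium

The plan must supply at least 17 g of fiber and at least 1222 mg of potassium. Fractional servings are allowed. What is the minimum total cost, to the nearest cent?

The cheapest plan sits at a corner of the feasible region — with two constraints it uses at most two foods.
lentils only: max(17/10, 1222/453) = 2.698 servings → $2.70.
kidney beans only: max(17/6, 1222/466) = 2.833 servings → $2.12.
pasta only: max(17/3, 1222/96) = 12.73 servings → $7.00.
orange only: max(17/3, 1222/296) = 5.667 servings → $3.12.
lentils + kidney beans with both tight: 0.3038 servings and 2.327 servings → $2.05.
lentils + pasta with both targets exact would need a negative amount; discard.
lentils + orange with both tight: 0.8532 servings and 2.823 servings → $2.41.
kidney beans + pasta with both tight: 2.474 servings and 0.7178 servings → $2.25.
kidney beans + orange with both targets exact would need a negative amount; discard.
pasta + orange with both tight: 2.277 servings and 3.39 servings → $3.12.
The minimum over all feasible corners is $2.05.

$2.05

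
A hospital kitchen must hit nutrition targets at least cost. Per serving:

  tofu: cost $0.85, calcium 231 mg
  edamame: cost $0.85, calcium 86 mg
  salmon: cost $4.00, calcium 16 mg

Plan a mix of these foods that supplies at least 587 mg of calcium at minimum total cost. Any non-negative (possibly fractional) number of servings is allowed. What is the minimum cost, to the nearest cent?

$2.16

Cost per mg of calcium: tofu $0.0037, edamame $0.0099, salmon $0.2500.
With no serving limits, use only tofu: 587 mg / 231 mg = 2.541 servings × $0.85 = $2.16.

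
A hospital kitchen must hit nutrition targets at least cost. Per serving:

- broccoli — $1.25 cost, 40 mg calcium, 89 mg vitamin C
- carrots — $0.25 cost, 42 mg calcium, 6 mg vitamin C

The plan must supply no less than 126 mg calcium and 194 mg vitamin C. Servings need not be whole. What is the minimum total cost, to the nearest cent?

The cheapest plan sits at a corner of the feasible region — with two constraints it uses at most two foods.
broccoli only: max(126/40, 194/89) = 3.15 servings → $3.94.
carrots only: max(126/42, 194/6) = 32.33 servings → $8.08.
broccoli + carrots with both tight: 2.113 servings and 0.9874 servings → $2.89.
So the least-cost plan costs $2.89.

$2.89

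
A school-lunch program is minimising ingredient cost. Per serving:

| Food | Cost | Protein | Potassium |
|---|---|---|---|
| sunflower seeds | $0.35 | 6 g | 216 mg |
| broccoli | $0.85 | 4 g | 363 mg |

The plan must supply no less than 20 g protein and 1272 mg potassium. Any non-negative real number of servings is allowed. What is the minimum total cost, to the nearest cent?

sunflower seeds only: max(20/6, 1272/216) = 5.889 servings → $2.06.
broccoli only: max(20/4, 1272/363) = 5 servings → $4.25.
sunflower seeds + broccoli with both tight: 1.653 servings and 2.521 servings → $2.72.
Cheapest feasible corner: $2.06.

$2.06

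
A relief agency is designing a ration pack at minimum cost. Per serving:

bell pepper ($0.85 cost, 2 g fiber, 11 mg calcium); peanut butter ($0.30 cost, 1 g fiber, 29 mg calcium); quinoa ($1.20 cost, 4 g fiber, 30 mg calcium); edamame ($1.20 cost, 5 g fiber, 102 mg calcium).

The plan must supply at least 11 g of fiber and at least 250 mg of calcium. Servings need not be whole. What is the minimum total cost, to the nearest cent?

Check every corner: each single food scaled to meet both minima, and each pair solved so both constraints bind.
bell pepper only: max(11/2, 250/11) = 22.73 servings → $19.32.
peanut butter only: max(11/1, 250/29) = 11 servings → $3.30.
quinoa only: max(11/4, 250/30) = 8.333 servings → $10.00.
edamame only: max(11/5, 250/102) = 2.451 servings → $2.94.
bell pepper + peanut butter with both tight: 1.468 servings and 8.064 servings → $3.67.
bell pepper + quinoa: the both-tight solution has a negative serving — not a feasible corner.
bell pepper + edamame with both targets exact would need a negative amount; discard.
peanut butter + quinoa with both tight: 7.791 servings and 0.8023 servings → $3.30.
peanut butter + edamame with both tight: 2.977 servings and 1.605 servings → $2.82.
quinoa + edamame with both targets exact would need a negative amount; discard.
So the least-cost plan costs $2.82.

$2.82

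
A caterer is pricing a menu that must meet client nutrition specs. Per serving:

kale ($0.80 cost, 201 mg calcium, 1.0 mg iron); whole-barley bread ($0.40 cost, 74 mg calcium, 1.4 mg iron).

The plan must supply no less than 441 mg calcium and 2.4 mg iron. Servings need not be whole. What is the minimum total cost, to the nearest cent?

A basic optimal solution has at most two foods positive. Try each food alone and each pair with both targets met exactly.
kale only: max(441/201, 2.4/1.0) = 2.4 servings → $1.92.
whole-barley bread only: max(441/74, 2.4/1.4) = 5.959 servings → $2.38.
kale + whole-barley bread with both tight: 2.121 servings and 0.1996 servings → $1.78.
So the least-cost plan costs $1.78.

$1.78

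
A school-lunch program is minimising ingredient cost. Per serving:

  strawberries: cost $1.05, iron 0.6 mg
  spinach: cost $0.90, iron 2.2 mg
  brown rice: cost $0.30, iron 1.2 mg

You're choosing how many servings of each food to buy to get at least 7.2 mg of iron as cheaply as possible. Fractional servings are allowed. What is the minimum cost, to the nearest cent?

$1.80

Cost per mg of iron: brown rice $0.2500, spinach $0.4091, strawberries $1.7500.
With no serving limits, use only brown rice: 7.2 mg / 1.2 mg = 6 servings × $0.30 = $1.80.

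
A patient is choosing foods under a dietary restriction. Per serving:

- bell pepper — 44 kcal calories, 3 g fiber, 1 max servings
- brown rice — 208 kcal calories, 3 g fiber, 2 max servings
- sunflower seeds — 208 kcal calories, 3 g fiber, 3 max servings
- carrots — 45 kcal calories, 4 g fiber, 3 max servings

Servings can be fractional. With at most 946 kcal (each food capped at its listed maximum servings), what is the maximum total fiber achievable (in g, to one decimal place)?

Fiber per kcal: carrots 0.08889, bell pepper 0.06818, brown rice 0.01442, sunflower seeds 0.01442.
Take 3 servings of carrots: uses 135 kcal, +12.0 g fiber (running total 12.0 g).
Take 1 serving of bell pepper: uses 44 kcal, +3.0 g fiber (running total 15.0 g).
Take 2 servings of brown rice: uses 416 kcal, +6.0 g fiber (running total 21.0 g).
Take 1.688 servings of sunflower seeds: uses 351 kcal, +5.1 g fiber (running total 26.1 g).
Greedy by best ratio exhausts the calories allowance optimally: 26.1 g.

26.1 g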